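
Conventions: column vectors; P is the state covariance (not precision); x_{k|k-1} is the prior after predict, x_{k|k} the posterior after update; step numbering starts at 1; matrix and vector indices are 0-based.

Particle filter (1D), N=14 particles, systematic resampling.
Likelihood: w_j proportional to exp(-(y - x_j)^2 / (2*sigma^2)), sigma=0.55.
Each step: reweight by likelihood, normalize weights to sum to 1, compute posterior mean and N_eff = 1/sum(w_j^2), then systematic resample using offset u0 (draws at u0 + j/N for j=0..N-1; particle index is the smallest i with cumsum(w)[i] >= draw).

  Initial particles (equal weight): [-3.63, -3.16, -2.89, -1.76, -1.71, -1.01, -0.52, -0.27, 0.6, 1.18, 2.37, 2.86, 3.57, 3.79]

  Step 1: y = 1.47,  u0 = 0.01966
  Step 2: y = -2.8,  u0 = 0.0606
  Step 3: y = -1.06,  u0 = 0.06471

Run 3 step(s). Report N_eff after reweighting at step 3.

N_eff = 14.0000

step 1: w=[0.0000, 0.0000, 0.0000, 0.0000, 0.0000, 0.0000, 0.0010, 0.0046, 0.1949, 0.5926, 0.1785, 0.0279, 0.0005, 0.0001]  mean=1.3193  Neff=2.3710  idx=[8, 8, 8, 9, 9, 9, 9, 9, 9, 9, 9, 10, 10, 10]
step 2: w=[0.3326, 0.3326, 0.3326, 0.0003, 0.0003, 0.0003, 0.0003, 0.0003, 0.0003, 0.0003, 0.0003, 0.0000, 0.0000, 0.0000]  mean=0.6013  Neff=3.0135  idx=[0, 0, 0, 0, 1, 1, 1, 1, 1, 2, 2, 2, 2, 2]
step 3: w=[0.0714, 0.0714, 0.0714, 0.0714, 0.0714, 0.0714, 0.0714, 0.0714, 0.0714, 0.0714, 0.0714, 0.0714, 0.0714, 0.0714]  mean=0.6000  Neff=14.0000  idx=[0, 1, 2, 3, 4, 5, 6, 7, 8, 9, 10, 11, 12, 13]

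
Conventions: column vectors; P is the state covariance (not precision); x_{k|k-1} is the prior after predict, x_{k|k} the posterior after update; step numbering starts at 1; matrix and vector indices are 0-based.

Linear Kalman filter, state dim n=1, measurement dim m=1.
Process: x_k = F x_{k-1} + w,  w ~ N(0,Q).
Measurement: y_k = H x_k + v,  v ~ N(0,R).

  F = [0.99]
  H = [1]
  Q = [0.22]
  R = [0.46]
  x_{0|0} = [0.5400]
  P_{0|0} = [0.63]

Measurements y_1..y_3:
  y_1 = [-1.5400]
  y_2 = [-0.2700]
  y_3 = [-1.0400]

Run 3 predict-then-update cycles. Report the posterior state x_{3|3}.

x_post = [-0.7763]

step 1: x^-=[0.5346]  P^-=[0.8375]  S=[1.2975]  K=[0.6455]  nu=[-2.0746]  x^+=[-0.8045]  P^+=[0.2969]
step 2: x^-=[-0.7964]  P^-=[0.5110]  S=[0.9710]  K=[0.5263]  nu=[0.5264]  x^+=[-0.5194]  P^+=[0.2421]
step 3: x^-=[-0.5142]  P^-=[0.4573]  S=[0.9173]  K=[0.4985]  nu=[-0.5258]  x^+=[-0.7763]  P^+=[0.2293]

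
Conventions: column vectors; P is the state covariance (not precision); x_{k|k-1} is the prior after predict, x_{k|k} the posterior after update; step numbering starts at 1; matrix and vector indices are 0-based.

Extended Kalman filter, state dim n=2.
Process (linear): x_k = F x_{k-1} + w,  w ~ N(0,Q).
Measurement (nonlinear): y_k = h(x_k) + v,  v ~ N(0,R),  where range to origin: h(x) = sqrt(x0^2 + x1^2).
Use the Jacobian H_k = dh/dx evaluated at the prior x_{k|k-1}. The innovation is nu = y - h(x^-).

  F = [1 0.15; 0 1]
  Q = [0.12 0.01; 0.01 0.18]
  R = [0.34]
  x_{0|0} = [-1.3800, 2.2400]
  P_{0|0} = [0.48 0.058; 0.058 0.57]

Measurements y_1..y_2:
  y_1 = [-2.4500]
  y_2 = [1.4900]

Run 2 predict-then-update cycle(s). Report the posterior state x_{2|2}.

step 1: x^-=[-1.0440, 2.2400]  P^-=[0.6302 0.1535; 0.1535 0.7500]  H_jac=[-0.4224 0.9064]  S=[0.9511]  K=[-0.1336; 0.6466]  nu=[-4.9213]  x^+=[-0.3863, -0.9420]  P^+=[0.6132 0.2357; 0.2357 0.3524]
step 2: x^-=[-0.5276, -0.9420]  P^-=[0.8119 0.2985; 0.2985 0.5324]  H_jac=[-0.4887 -0.8725]  S=[1.1937]  K=[-0.5506; -0.5113]  nu=[0.4103]  x^+=[-0.7535, -1.1518]  P^+=[0.4500 -0.0375; -0.0375 0.2203]

x_post = [-0.7535, -1.1518]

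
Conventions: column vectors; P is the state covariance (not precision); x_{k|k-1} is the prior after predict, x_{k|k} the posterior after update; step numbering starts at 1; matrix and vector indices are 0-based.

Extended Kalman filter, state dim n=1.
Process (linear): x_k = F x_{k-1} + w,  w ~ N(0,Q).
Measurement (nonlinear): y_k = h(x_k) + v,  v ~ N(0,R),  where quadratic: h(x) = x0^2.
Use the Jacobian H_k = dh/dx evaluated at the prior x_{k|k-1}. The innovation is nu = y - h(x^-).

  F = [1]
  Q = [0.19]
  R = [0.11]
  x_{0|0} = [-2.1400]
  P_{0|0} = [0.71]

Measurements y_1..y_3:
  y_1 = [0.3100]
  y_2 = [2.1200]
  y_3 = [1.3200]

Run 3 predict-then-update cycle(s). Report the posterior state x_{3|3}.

step 1: x^-=[-2.1400]  P^-=[0.9000]  H_jac=[-4.2800]  S=[16.5966]  K=[-0.2321]  nu=[-4.2696]  x^+=[-1.1490]  P^+=[0.0060]
step 2: x^-=[-1.1490]  P^-=[0.1960]  H_jac=[-2.2981]  S=[1.1449]  K=[-0.3933]  nu=[0.7997]  x^+=[-1.4636]  P^+=[0.0188]
step 3: x^-=[-1.4636]  P^-=[0.2088]  H_jac=[-2.9272]  S=[1.8993]  K=[-0.3218]  nu=[-0.8221]  x^+=[-1.1990]  P^+=[0.0121]

x_post = [-1.1990]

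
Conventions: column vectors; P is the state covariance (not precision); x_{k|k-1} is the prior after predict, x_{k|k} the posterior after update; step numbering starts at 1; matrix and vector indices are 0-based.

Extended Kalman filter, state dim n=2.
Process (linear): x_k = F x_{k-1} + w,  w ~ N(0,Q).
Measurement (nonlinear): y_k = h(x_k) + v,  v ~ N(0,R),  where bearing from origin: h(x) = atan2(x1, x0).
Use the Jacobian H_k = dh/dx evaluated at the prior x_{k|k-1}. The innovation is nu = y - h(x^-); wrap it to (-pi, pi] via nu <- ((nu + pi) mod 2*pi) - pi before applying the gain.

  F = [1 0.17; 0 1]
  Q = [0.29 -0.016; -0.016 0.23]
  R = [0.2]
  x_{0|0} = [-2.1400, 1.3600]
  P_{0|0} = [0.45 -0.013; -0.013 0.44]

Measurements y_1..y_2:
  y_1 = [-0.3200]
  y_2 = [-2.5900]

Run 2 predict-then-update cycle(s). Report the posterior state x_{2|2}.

x_post = [-1.7166, 3.6997]

step 1: x^-=[-1.9088, 1.3600]  P^-=[0.7483 0.0458; 0.0458 0.6700]  H_jac=[-0.2476 -0.3475]  S=[0.3347]  K=[-0.6012; -0.7296]  nu=[-2.8425]  x^+=[-0.2000, 3.4339]  P^+=[0.6274 -0.1010; -0.1010 0.4919]
step 2: x^-=[0.3838, 3.4339]  P^-=[0.8972 -0.0334; -0.0334 0.7219]  H_jac=[-0.2876 0.0321]  S=[0.2756]  K=[-0.9403; 0.1190]  nu=[2.2337]  x^+=[-1.7166, 3.6997]  P^+=[0.6536 -0.0025; -0.0025 0.7180]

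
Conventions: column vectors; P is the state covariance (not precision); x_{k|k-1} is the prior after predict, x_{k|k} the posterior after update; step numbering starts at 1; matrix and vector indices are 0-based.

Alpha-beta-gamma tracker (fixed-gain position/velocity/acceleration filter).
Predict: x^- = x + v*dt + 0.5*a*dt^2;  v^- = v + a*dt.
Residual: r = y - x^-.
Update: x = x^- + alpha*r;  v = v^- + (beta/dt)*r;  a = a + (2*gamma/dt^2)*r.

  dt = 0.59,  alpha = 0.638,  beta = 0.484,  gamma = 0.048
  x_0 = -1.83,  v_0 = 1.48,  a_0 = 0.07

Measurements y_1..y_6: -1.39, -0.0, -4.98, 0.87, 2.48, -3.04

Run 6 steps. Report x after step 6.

x_post = -0.6373

step 1: x_pred=-0.9446  r=-0.4454  x^+=-1.2288  v^+=1.1559  a^+=-0.0528
step 2: x_pred=-0.5560  r=0.5560  x^+=-0.2013  v^+=1.5808  a^+=0.1005
step 3: x_pred=0.7489  r=-5.7289  x^+=-2.9061  v^+=-3.0595  a^+=-1.4794
step 4: x_pred=-4.9687  r=5.8387  x^+=-1.2436  v^+=0.8574  a^+=0.1308
step 5: x_pred=-0.7150  r=3.1950  x^+=1.3234  v^+=3.5555  a^+=1.0119
step 6: x_pred=3.5973  r=-6.6373  x^+=-0.6373  v^+=-1.2923  a^+=-0.8185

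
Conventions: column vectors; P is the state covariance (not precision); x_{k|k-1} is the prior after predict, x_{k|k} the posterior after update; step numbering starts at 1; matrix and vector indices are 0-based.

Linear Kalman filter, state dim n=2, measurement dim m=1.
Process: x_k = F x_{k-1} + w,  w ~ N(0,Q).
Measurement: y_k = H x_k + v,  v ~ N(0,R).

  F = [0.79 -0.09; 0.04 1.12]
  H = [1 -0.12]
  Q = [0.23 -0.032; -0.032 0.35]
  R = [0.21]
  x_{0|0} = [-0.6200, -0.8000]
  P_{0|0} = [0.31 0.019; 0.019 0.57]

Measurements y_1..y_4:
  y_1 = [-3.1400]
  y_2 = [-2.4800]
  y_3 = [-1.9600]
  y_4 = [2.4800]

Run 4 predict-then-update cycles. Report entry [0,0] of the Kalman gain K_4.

step 1: x^-=[-0.4178, -0.9208]  P^-=[0.4254 -0.0629; -0.0629 1.0672]  S=[0.6659]  K=[0.6502; -0.2868]  nu=[-2.8327]  x^+=[-2.2596, -0.1083]  P^+=[0.1439 0.0613; 0.0613 1.0124]
step 2: x^-=[-1.7753, -0.2117]  P^-=[0.3193 -0.0755; -0.0755 1.6257]  S=[0.5708]  K=[0.5752; -0.4741]  nu=[-0.7301]  x^+=[-2.1953, 0.1344]  P^+=[0.1304 0.0801; 0.0801 1.4974]
step 3: x^-=[-1.7464, 0.0627]  P^-=[0.3121 -0.1082; -0.1082 2.2358]  S=[0.5803]  K=[0.5603; -0.6488]  nu=[-0.2061]  x^+=[-1.8618, 0.1964]  P^+=[0.1300 0.1027; 0.1027 1.9915]
step 4: x^-=[-1.4885, 0.1455]  P^-=[0.3126 -0.1381; -0.1381 2.8575]  S=[0.5969]  K=[0.5515; -0.8058]  nu=[3.9860]  x^+=[0.7098, -3.0664]  P^+=[0.1311 0.1272; 0.1272 2.4699]

K[0,0] = 0.5515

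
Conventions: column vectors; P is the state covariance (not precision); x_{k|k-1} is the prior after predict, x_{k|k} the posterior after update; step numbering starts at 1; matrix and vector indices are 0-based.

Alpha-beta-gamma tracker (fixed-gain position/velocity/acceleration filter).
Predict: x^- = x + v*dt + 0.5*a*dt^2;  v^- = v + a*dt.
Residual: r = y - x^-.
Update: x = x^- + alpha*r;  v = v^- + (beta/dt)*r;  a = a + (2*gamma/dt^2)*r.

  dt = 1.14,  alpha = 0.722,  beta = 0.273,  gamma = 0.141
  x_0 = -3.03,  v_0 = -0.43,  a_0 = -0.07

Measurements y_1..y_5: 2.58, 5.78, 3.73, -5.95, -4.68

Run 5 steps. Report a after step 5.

step 1: x_pred=-3.5657  r=6.1457  x^+=0.8715  v^+=0.9619  a^+=1.2636
step 2: x_pred=2.7892  r=2.9908  x^+=4.9485  v^+=3.1186  a^+=1.9125
step 3: x_pred=9.7465  r=-6.0165  x^+=5.4026  v^+=3.8581  a^+=0.6070
step 4: x_pred=10.1953  r=-16.1453  x^+=-1.4616  v^+=0.6837  a^+=-2.8963
step 5: x_pred=-2.5642  r=-2.1158  x^+=-4.0918  v^+=-3.1248  a^+=-3.3555

a_post = -3.3555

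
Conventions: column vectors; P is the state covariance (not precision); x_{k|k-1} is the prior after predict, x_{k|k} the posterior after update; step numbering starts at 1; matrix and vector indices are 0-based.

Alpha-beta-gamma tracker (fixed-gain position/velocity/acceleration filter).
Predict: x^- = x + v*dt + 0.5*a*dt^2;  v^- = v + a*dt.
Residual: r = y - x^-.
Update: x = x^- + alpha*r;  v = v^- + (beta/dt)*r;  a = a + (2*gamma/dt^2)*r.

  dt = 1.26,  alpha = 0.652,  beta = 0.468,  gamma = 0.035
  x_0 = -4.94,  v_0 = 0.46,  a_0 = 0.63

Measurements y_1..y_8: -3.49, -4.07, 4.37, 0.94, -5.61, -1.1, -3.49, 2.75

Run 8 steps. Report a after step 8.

a_post = 0.3327

step 1: x_pred=-3.8603  r=0.3703  x^+=-3.6189  v^+=1.3913  a^+=0.6463
step 2: x_pred=-1.3527  r=-2.7173  x^+=-3.1244  v^+=1.1964  a^+=0.5265
step 3: x_pred=-1.1989  r=5.5689  x^+=2.4320  v^+=3.9283  a^+=0.7721
step 4: x_pred=7.9945  r=-7.0545  x^+=3.3950  v^+=2.2808  a^+=0.4610
step 5: x_pred=6.6348  r=-12.2448  x^+=-1.3488  v^+=-1.6863  a^+=-0.0789
step 6: x_pred=-3.5362  r=2.4362  x^+=-1.9478  v^+=-0.8809  a^+=0.0285
step 7: x_pred=-3.0350  r=-0.4550  x^+=-3.3317  v^+=-1.0139  a^+=0.0085
step 8: x_pred=-4.6024  r=7.3524  x^+=0.1914  v^+=1.7277  a^+=0.3327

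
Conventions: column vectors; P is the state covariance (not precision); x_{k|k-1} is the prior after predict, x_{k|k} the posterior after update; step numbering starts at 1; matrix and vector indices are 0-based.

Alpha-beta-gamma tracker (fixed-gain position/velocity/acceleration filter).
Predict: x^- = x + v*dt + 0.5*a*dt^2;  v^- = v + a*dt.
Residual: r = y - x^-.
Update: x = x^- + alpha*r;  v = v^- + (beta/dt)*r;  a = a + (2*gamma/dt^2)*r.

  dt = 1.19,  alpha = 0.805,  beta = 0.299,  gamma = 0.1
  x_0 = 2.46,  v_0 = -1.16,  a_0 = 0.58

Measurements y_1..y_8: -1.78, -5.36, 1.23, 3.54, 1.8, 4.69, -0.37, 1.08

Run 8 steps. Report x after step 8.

step 1: x_pred=1.4903  r=-3.2703  x^+=-1.1423  v^+=-1.2915  a^+=0.1181
step 2: x_pred=-2.5955  r=-2.7645  x^+=-4.8209  v^+=-1.8455  a^+=-0.2723
step 3: x_pred=-7.2099  r=8.4399  x^+=-0.4158  v^+=-0.0489  a^+=0.9197
step 4: x_pred=0.1772  r=3.3628  x^+=2.8842  v^+=1.8904  a^+=1.3946
step 5: x_pred=6.1213  r=-4.3213  x^+=2.6427  v^+=2.4643  a^+=0.7843
step 6: x_pred=6.1305  r=-1.4405  x^+=4.9709  v^+=3.0357  a^+=0.5809
step 7: x_pred=8.9946  r=-9.3646  x^+=1.4561  v^+=1.3740  a^+=-0.7417
step 8: x_pred=2.5659  r=-1.4859  x^+=1.3698  v^+=0.1180  a^+=-0.9516

x_post = 1.3698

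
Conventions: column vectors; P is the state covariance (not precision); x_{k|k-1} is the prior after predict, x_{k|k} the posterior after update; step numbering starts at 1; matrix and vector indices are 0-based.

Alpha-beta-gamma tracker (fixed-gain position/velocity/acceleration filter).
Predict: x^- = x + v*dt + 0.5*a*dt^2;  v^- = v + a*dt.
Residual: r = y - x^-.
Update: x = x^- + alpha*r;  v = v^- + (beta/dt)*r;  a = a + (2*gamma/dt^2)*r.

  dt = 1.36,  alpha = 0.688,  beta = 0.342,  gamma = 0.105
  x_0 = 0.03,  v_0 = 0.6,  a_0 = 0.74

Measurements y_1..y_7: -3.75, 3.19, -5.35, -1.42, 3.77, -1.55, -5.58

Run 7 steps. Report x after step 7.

x_post = -3.8329

step 1: x_pred=1.5304  r=-5.2804  x^+=-2.1025  v^+=0.2785  a^+=0.1405
step 2: x_pred=-1.5938  r=4.7838  x^+=1.6975  v^+=1.6726  a^+=0.6836
step 3: x_pred=4.6044  r=-9.9544  x^+=-2.2442  v^+=0.0991  a^+=-0.4466
step 4: x_pred=-2.5225  r=1.1025  x^+=-1.7640  v^+=-0.2310  a^+=-0.3214
step 5: x_pred=-2.3754  r=6.1454  x^+=1.8526  v^+=0.8772  a^+=0.3763
step 6: x_pred=3.3937  r=-4.9437  x^+=-0.0076  v^+=0.1459  a^+=-0.1850
step 7: x_pred=0.0198  r=-5.5998  x^+=-3.8329  v^+=-1.5139  a^+=-0.8208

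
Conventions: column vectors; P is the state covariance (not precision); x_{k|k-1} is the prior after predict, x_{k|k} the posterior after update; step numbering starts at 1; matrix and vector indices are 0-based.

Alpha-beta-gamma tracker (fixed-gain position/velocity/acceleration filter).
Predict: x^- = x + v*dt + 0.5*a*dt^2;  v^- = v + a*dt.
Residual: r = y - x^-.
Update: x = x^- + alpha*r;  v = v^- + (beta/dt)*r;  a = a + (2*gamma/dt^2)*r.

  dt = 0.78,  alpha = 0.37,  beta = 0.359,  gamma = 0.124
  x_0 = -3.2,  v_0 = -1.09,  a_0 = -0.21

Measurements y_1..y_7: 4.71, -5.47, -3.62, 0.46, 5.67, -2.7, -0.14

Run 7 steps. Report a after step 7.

step 1: x_pred=-4.1141  r=8.8241  x^+=-0.8492  v^+=2.8075  a^+=3.3869
step 2: x_pred=2.3710  r=-7.8410  x^+=-0.5302  v^+=1.8405  a^+=0.1907
step 3: x_pred=0.9634  r=-4.5834  x^+=-0.7324  v^+=-0.1203  a^+=-1.6776
step 4: x_pred=-1.3366  r=1.7966  x^+=-0.6719  v^+=-0.6019  a^+=-0.9453
step 5: x_pred=-1.4289  r=7.0989  x^+=1.1977  v^+=1.9281  a^+=1.9485
step 6: x_pred=3.2943  r=-5.9943  x^+=1.0764  v^+=0.6890  a^+=-0.4950
step 7: x_pred=1.4632  r=-1.6032  x^+=0.8700  v^+=-0.4350  a^+=-1.1485

a_post = -1.1485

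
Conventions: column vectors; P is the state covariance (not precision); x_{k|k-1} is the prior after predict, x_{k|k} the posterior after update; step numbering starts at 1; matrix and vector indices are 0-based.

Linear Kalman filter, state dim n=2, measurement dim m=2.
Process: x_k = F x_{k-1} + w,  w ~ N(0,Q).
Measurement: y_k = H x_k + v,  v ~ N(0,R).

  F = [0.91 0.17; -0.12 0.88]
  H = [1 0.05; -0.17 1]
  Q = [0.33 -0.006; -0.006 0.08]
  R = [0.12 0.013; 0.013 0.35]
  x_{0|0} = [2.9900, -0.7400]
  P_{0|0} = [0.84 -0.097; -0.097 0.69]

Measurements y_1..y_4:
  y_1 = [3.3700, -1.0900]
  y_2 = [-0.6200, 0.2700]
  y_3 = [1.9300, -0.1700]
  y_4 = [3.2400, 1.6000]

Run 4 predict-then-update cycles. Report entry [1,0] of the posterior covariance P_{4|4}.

P_post[1,0] = 0.0051

step 1: x^-=[2.5951, -1.0100]  P^-=[1.0155 -0.0702; -0.0702 0.6469]  S=[1.1301 -0.1969; -0.1969 1.0501]  K=[0.8841 -0.0655; 0.0784 0.6421]  nu=[0.8254, 0.3612]  x^+=[3.3012, -0.7134]  P^+=[0.1049 0.0064; 0.0064 0.2268]
step 2: x^-=[2.8828, -1.0239]  P^-=[0.4254 0.0215; 0.0215 0.2558]  S=[0.5482 -0.0252; -0.0252 0.6108]  K=[0.7756 -0.0512; 0.0817 0.4162]  nu=[-3.4516, 1.7840]  x^+=[0.1143, -0.5633]  P^+=[0.0920 0.0078; 0.0078 0.1481]
step 3: x^-=[0.0083, -0.5094]  P^-=[0.4129 0.0122; 0.0122 0.1943]  S=[0.5346 -0.0354; -0.0354 0.5521]  K=[0.7698 -0.0557; 0.0643 0.3523]  nu=[1.9472, 0.3408]  x^+=[1.4882, -0.2641]  P^+=[0.0913 0.0060; 0.0060 0.1252]
step 4: x^-=[1.3094, -0.4110]  P^-=[0.4111 0.0075; 0.0075 0.1770]  S=[0.5323 -0.0406; -0.0406 0.5363]  K=[0.7686 -0.0582; 0.0560 0.3319]  nu=[1.9512, 2.2336]  x^+=[2.6792, 0.4395]  P^+=[0.0912 0.0051; 0.0051 0.1178]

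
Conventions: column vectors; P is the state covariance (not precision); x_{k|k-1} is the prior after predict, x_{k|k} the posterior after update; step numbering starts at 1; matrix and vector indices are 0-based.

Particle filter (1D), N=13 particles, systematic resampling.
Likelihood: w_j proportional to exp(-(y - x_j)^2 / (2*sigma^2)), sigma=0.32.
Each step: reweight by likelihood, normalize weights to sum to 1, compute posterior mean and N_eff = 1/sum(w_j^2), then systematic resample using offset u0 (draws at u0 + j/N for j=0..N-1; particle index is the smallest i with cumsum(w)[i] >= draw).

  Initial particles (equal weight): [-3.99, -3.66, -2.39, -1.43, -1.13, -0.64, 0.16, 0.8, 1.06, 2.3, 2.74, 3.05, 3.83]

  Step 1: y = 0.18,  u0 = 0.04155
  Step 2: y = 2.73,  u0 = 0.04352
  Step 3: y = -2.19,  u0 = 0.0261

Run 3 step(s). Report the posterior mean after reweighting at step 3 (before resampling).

step 1: w=[0.0000, 0.0000, 0.0000, 0.0000, 0.0002, 0.0310, 0.8237, 0.1263, 0.0188, 0.0000, 0.0000, 0.0000, 0.0000]  mean=0.2328  Neff=1.4372  idx=[6, 6, 6, 6, 6, 6, 6, 6, 6, 6, 6, 7, 7]
step 2: w=[0.0000, 0.0000, 0.0000, 0.0000, 0.0000, 0.0000, 0.0000, 0.0000, 0.0000, 0.0000, 0.0000, 0.5000, 0.5000]  mean=0.8000  Neff=2.0000  idx=[11, 11, 11, 11, 11, 11, 12, 12, 12, 12, 12, 12, 12]
step 3: w=[0.0769, 0.0769, 0.0769, 0.0769, 0.0769, 0.0769, 0.0769, 0.0769, 0.0769, 0.0769, 0.0769, 0.0769, 0.0769]  mean=0.8000  Neff=13.0000  idx=[0, 1, 2, 3, 4, 5, 6, 7, 8, 9, 10, 11, 12]

post_mean = 0.8000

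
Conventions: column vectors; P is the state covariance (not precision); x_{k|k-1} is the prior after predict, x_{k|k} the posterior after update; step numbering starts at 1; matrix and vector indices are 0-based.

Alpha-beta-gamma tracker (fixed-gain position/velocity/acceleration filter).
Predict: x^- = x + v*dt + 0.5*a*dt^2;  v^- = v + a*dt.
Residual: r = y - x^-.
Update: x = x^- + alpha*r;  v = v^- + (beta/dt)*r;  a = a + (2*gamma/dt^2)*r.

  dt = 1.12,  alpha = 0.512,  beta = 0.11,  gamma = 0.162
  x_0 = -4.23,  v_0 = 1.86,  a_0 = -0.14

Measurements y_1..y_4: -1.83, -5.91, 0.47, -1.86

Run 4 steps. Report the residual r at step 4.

step 1: x_pred=-2.2346  r=0.4046  x^+=-2.0274  v^+=1.7429  a^+=-0.0355
step 2: x_pred=-0.0976  r=-5.8124  x^+=-3.0736  v^+=1.1323  a^+=-1.5368
step 3: x_pred=-2.7692  r=3.2392  x^+=-1.1107  v^+=-0.2707  a^+=-0.7001
step 4: x_pred=-1.8531  r=-0.0069  x^+=-1.8566  v^+=-1.0555  a^+=-0.7019

resid = -0.0069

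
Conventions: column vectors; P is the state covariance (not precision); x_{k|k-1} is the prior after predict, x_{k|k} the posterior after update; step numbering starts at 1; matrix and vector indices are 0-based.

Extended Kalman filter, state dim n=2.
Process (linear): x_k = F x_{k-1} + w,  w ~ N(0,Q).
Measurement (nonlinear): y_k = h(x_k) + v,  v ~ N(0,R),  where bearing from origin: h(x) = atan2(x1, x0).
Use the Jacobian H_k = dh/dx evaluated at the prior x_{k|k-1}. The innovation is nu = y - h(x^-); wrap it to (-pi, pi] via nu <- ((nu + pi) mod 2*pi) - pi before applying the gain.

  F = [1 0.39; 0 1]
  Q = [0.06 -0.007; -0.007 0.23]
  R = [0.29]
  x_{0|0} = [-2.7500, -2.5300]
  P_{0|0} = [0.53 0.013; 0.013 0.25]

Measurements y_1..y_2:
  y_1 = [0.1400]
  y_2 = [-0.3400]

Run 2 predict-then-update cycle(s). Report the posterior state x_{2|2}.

x_post = [-4.1225, -3.6930]

step 1: x^-=[-3.7367, -2.5300]  P^-=[0.6382 0.1035; 0.1035 0.4800]  H_jac=[0.1242 -0.1835]  S=[0.3113]  K=[0.1937; -0.2416]  nu=[2.6864]  x^+=[-3.2164, -3.1791]  P^+=[0.6265 0.1181; 0.1181 0.4618]
step 2: x^-=[-4.4562, -3.1791]  P^-=[0.8488 0.2912; 0.2912 0.6918]  H_jac=[0.1061 -0.1487]  S=[0.3057]  K=[0.1530; -0.2355]  nu=[2.1819]  x^+=[-4.1225, -3.6930]  P^+=[0.8417 0.3022; 0.3022 0.6749]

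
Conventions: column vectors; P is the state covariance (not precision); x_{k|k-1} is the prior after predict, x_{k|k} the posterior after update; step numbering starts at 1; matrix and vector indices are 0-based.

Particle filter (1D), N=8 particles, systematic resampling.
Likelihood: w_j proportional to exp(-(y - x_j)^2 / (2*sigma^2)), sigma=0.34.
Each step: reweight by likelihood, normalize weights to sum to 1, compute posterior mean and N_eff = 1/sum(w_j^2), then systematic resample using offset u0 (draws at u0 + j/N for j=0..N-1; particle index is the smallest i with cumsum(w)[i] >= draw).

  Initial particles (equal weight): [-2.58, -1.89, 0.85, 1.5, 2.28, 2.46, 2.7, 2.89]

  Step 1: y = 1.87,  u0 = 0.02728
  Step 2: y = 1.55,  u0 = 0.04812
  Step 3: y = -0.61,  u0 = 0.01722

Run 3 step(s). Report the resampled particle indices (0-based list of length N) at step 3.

step 1: w=[0.0000, 0.0000, 0.0083, 0.4155, 0.3630, 0.1667, 0.0382, 0.0083]  mean=1.9951  Neff=2.9961  idx=[3, 3, 3, 3, 4, 4, 4, 5]
step 2: w=[0.2309, 0.2309, 0.2309, 0.2309, 0.0233, 0.0233, 0.0233, 0.0065]  mean=1.5607  Neff=4.6523  idx=[0, 0, 1, 1, 2, 2, 3, 3]
step 3: w=[0.1250, 0.1250, 0.1250, 0.1250, 0.1250, 0.1250, 0.1250, 0.1250]  mean=1.5000  Neff=8.0000  idx=[0, 1, 2, 3, 4, 5, 6, 7]

resampled_idx = [0, 1, 2, 3, 4, 5, 6, 7]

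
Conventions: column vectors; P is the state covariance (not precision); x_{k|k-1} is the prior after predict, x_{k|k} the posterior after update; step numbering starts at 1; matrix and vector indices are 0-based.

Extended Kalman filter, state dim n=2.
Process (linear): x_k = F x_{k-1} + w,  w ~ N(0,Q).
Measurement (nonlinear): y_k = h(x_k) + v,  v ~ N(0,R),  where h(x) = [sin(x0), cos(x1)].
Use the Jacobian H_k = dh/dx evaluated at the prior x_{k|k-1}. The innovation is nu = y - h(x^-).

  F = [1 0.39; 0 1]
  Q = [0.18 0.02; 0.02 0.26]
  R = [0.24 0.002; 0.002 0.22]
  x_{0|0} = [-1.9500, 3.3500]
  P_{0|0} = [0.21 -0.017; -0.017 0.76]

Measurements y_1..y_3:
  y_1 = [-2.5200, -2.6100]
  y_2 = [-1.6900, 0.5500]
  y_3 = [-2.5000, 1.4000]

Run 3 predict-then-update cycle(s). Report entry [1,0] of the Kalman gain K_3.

step 1: x^-=[-0.6435, 3.3500]  P^-=[0.4923 0.2994; 0.2994 1.0200]  H_jac=[0.8000 0.0000; 0.0000 0.2069]  S=[0.5551 0.0516; 0.0516 0.2637]  K=[0.7005 0.0980; 0.3638 0.7293]  nu=[-1.9200, -1.6316]  x^+=[-2.1482, 1.4617]  P^+=[0.2104 0.1110; 0.1110 0.7790]
step 2: x^-=[-1.5782, 1.4617]  P^-=[0.5954 0.4347; 0.4347 1.0390]  H_jac=[-0.0074 0.0000; 0.0000 -0.9941]  S=[0.2400 0.0052; 0.0052 1.2466]  K=[-0.0108 -0.3466; 0.0045 -0.8285]  nu=[-0.6900, 0.4411]  x^+=[-1.7236, 1.0931]  P^+=[0.4456 0.0767; 0.0767 0.1833]
step 3: x^-=[-1.2973, 1.0931]  P^-=[0.7133 0.1682; 0.1682 0.4433]  H_jac=[0.2701 0.0000; 0.0000 -0.8881]  S=[0.2920 -0.0384; -0.0384 0.5696]  K=[0.6309 -0.2198; 0.0654 -0.6868]  nu=[-1.5372, 0.9403]  x^+=[-2.4737, 0.3468]  P^+=[0.5589 0.0530; 0.0530 0.1700]

K[1,0] = 0.0654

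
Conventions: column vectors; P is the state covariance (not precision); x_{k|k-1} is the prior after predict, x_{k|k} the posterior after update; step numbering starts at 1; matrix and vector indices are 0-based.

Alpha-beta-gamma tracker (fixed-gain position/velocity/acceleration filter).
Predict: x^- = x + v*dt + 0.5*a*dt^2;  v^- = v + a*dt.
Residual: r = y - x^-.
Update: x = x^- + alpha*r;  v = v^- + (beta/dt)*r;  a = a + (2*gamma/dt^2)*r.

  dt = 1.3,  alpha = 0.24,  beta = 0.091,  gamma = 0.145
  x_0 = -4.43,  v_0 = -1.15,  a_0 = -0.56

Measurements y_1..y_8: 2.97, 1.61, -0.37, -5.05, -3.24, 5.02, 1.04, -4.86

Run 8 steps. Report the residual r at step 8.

step 1: x_pred=-6.3982  r=9.3682  x^+=-4.1498  v^+=-1.2222  a^+=1.0476
step 2: x_pred=-4.8535  r=6.4635  x^+=-3.3023  v^+=0.5921  a^+=2.1567
step 3: x_pred=-0.7102  r=0.3402  x^+=-0.6286  v^+=3.4196  a^+=2.2151
step 4: x_pred=5.6886  r=-10.7386  x^+=3.1113  v^+=5.5474  a^+=0.3724
step 5: x_pred=10.6377  r=-13.8777  x^+=7.3070  v^+=5.0601  a^+=-2.0090
step 6: x_pred=12.1875  r=-7.1675  x^+=10.4673  v^+=1.9466  a^+=-3.2389
step 7: x_pred=10.2610  r=-9.2210  x^+=8.0480  v^+=-2.9095  a^+=-4.8212
step 8: x_pred=0.1917  r=-5.0517  x^+=-1.0207  v^+=-9.5307  a^+=-5.6881

resid = -5.0517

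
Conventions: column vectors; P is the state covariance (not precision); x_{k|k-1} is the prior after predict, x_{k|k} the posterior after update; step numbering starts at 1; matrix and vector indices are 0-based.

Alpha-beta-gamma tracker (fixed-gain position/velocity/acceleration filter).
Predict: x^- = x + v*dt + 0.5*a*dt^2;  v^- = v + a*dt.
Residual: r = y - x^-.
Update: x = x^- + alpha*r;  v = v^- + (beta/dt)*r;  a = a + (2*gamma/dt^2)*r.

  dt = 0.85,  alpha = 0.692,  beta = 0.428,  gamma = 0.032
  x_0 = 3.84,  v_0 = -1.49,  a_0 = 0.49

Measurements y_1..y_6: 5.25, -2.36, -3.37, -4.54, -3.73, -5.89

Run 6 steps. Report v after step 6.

v_post = -0.7412

step 1: x_pred=2.7505  r=2.4995  x^+=4.4802  v^+=0.1851  a^+=0.7114
step 2: x_pred=4.8945  r=-7.2545  x^+=-0.1256  v^+=-2.8631  a^+=0.0688
step 3: x_pred=-2.5344  r=-0.8356  x^+=-3.1126  v^+=-3.2254  a^+=-0.0052
step 4: x_pred=-5.8561  r=1.3161  x^+=-4.9453  v^+=-2.5671  a^+=0.1114
step 5: x_pred=-7.0872  r=3.3572  x^+=-4.7640  v^+=-0.7820  a^+=0.4087
step 6: x_pred=-5.2811  r=-0.6089  x^+=-5.7025  v^+=-0.7412  a^+=0.3548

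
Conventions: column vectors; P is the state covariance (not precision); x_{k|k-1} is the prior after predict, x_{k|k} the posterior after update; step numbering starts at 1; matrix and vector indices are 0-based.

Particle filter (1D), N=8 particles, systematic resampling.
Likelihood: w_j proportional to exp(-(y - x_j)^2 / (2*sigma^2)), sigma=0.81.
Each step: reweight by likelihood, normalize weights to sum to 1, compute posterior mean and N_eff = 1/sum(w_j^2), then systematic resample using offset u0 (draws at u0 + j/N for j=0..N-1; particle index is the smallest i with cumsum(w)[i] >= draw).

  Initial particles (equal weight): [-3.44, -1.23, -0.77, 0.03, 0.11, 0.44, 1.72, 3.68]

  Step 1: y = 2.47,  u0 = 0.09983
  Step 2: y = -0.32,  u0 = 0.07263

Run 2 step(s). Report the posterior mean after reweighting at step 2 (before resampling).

step 1: w=[0.0000, 0.0000, 0.0003, 0.0102, 0.0137, 0.0413, 0.6217, 0.3127]  mean=2.2399  Neff=2.0562  idx=[6, 6, 6, 6, 6, 7, 7, 7]
step 2: w=[0.2000, 0.2000, 0.2000, 0.2000, 0.2000, 0.0000, 0.0000, 0.0000]  mean=1.7201  Neff=5.0007  idx=[0, 0, 1, 2, 2, 3, 4, 4]

post_mean = 1.7201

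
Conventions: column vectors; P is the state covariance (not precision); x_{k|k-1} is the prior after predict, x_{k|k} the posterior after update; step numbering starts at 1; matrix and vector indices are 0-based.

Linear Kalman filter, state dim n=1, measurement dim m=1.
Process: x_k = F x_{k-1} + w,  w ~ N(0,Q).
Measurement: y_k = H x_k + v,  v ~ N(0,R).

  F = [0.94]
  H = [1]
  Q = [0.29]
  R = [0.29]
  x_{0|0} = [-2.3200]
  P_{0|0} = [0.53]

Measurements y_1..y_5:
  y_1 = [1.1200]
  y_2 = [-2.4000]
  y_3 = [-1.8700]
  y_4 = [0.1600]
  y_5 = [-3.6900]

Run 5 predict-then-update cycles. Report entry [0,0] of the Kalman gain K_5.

K[0,0] = 0.6056

step 1: x^-=[-2.1808]  P^-=[0.7583]  S=[1.0483]  K=[0.7234]  nu=[3.3008]  x^+=[0.2069]  P^+=[0.2098]
step 2: x^-=[0.1945]  P^-=[0.4754]  S=[0.7654]  K=[0.6211]  nu=[-2.5945]  x^+=[-1.4169]  P^+=[0.1801]
step 3: x^-=[-1.3319]  P^-=[0.4492]  S=[0.7392]  K=[0.6077]  nu=[-0.5381]  x^+=[-1.6589]  P^+=[0.1762]
step 4: x^-=[-1.5594]  P^-=[0.4457]  S=[0.7357]  K=[0.6058]  nu=[1.7194]  x^+=[-0.5177]  P^+=[0.1757]
step 5: x^-=[-0.4867]  P^-=[0.4452]  S=[0.7352]  K=[0.6056]  nu=[-3.2033]  x^+=[-2.4265]  P^+=[0.1756]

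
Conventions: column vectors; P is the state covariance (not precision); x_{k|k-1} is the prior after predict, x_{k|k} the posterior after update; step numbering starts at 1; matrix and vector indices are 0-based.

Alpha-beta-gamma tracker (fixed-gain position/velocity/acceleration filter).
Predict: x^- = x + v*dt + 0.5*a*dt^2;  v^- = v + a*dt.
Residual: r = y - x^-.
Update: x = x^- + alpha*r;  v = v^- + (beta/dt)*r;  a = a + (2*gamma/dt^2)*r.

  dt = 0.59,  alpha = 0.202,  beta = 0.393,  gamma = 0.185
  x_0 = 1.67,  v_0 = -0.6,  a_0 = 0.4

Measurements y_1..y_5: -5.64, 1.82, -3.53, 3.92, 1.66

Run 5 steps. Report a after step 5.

step 1: x_pred=1.3856  r=-7.0256  x^+=-0.0336  v^+=-5.0438  a^+=-7.0676
step 2: x_pred=-4.2395  r=6.0595  x^+=-3.0155  v^+=-5.1774  a^+=-0.6269
step 3: x_pred=-6.1793  r=2.6493  x^+=-5.6441  v^+=-3.7826  a^+=2.1891
step 4: x_pred=-7.4949  r=11.4149  x^+=-5.1891  v^+=5.1124  a^+=14.3221
step 5: x_pred=0.3200  r=1.3400  x^+=0.5907  v^+=14.4550  a^+=15.7464

a_post = 15.7464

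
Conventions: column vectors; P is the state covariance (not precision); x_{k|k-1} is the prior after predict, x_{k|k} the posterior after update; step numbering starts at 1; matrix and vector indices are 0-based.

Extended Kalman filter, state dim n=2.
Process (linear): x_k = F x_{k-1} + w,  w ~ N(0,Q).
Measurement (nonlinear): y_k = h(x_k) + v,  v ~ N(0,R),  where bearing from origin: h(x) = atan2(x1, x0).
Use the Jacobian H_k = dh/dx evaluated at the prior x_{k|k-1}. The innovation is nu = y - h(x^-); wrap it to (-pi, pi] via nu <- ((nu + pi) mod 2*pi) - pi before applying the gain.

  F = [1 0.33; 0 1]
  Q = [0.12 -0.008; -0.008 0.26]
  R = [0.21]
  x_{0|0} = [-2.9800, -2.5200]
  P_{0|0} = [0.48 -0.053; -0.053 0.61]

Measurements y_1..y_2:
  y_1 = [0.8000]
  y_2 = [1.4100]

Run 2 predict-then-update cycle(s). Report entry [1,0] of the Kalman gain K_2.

step 1: x^-=[-3.8116, -2.5200]  P^-=[0.6314 0.1403; 0.1403 0.8700]  H_jac=[0.1207 -0.1826]  S=[0.2420]  K=[0.2091; -0.5863]  nu=[-2.9258]  x^+=[-4.4233, -0.8046]  P^+=[0.6209 0.1700; 0.1700 0.7868]
step 2: x^-=[-4.6889, -0.8046]  P^-=[0.9387 0.4216; 0.4216 1.0468]  H_jac=[0.0356 -0.2072]  S=[0.2499]  K=[-0.2160; -0.8078]  nu=[-1.9015]  x^+=[-4.2782, 0.7315]  P^+=[0.9271 0.3780; 0.3780 0.8837]

K[1,0] = -0.8078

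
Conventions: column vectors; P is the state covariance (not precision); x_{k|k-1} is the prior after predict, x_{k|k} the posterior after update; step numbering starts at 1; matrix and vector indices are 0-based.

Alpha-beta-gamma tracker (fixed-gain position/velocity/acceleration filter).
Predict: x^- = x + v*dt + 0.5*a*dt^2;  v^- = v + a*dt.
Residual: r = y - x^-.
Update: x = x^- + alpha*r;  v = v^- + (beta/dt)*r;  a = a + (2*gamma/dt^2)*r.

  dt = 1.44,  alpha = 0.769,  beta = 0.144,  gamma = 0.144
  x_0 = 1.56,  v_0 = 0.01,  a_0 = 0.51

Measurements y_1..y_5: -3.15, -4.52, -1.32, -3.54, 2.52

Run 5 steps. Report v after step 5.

v_post = -0.3262

step 1: x_pred=2.1032  r=-5.2532  x^+=-1.9365  v^+=0.2191  a^+=-0.2196
step 2: x_pred=-1.8487  r=-2.6713  x^+=-3.9029  v^+=-0.3643  a^+=-0.5906
step 3: x_pred=-5.0398  r=3.7198  x^+=-2.1793  v^+=-0.8428  a^+=-0.0740
step 4: x_pred=-3.4696  r=-0.0704  x^+=-3.5237  v^+=-0.9563  a^+=-0.0838
step 5: x_pred=-4.9877  r=7.5077  x^+=0.7857  v^+=-0.3262  a^+=0.9590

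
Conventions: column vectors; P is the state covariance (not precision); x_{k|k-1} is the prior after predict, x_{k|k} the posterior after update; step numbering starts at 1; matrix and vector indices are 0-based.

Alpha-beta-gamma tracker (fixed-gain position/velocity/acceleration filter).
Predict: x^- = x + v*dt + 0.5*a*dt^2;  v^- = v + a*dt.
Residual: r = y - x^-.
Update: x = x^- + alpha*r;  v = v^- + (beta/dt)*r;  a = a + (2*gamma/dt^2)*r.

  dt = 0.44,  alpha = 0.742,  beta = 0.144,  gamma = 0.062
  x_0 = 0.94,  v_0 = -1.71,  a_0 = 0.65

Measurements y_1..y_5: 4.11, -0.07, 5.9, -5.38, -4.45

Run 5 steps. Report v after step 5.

step 1: x_pred=0.2505  r=3.8595  x^+=3.1143  v^+=-0.1609  a^+=3.1220
step 2: x_pred=3.3457  r=-3.4157  x^+=0.8112  v^+=0.0949  a^+=0.9343
step 3: x_pred=0.9434  r=4.9566  x^+=4.6212  v^+=2.1281  a^+=4.1089
step 4: x_pred=5.9553  r=-11.3353  x^+=-2.4555  v^+=0.2263  a^+=-3.1513
step 5: x_pred=-2.6610  r=-1.7890  x^+=-3.9884  v^+=-1.7458  a^+=-4.2972

v_post = -1.7458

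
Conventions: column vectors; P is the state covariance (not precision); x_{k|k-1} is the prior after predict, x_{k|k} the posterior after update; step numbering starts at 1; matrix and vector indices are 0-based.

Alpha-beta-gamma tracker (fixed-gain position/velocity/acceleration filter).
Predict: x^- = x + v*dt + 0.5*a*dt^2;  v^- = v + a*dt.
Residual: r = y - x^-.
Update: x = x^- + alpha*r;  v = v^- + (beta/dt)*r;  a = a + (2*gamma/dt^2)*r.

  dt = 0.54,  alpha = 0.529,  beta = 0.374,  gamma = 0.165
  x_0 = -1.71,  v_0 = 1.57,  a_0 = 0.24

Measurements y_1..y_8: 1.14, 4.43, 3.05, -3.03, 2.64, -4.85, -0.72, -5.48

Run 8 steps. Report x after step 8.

x_post = -7.9870

step 1: x_pred=-0.8272  r=1.9672  x^+=0.2134  v^+=3.0621  a^+=2.4663
step 2: x_pred=2.2265  r=2.2035  x^+=3.3922  v^+=5.9200  a^+=4.9599
step 3: x_pred=7.3121  r=-4.2621  x^+=5.0574  v^+=5.6464  a^+=0.1365
step 4: x_pred=8.1264  r=-11.1564  x^+=2.2247  v^+=-2.0067  a^+=-12.4890
step 5: x_pred=-0.6799  r=3.3199  x^+=1.0763  v^+=-6.4515  a^+=-8.7320
step 6: x_pred=-3.6806  r=-1.1694  x^+=-4.2992  v^+=-11.9767  a^+=-10.0554
step 7: x_pred=-12.2327  r=11.5127  x^+=-6.1425  v^+=-9.4330  a^+=2.9734
step 8: x_pred=-10.8028  r=5.3228  x^+=-7.9870  v^+=-4.1409  a^+=8.9971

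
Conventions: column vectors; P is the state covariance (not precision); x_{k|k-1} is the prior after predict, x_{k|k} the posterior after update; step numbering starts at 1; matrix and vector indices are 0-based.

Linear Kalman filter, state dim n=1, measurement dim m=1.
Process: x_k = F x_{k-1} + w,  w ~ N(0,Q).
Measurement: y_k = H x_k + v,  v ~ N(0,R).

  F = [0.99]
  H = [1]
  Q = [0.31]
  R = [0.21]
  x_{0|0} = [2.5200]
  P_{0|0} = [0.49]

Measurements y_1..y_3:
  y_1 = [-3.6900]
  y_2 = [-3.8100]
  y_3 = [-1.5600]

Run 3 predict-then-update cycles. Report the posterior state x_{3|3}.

x_post = [-2.1219]

step 1: x^-=[2.4948]  P^-=[0.7902]  S=[1.0002]  K=[0.7901]  nu=[-6.1848]  x^+=[-2.3915]  P^+=[0.1659]
step 2: x^-=[-2.3676]  P^-=[0.4726]  S=[0.6826]  K=[0.6924]  nu=[-1.4424]  x^+=[-3.3663]  P^+=[0.1454]
step 3: x^-=[-3.3326]  P^-=[0.4525]  S=[0.6625]  K=[0.6830]  nu=[1.7726]  x^+=[-2.1219]  P^+=[0.1434]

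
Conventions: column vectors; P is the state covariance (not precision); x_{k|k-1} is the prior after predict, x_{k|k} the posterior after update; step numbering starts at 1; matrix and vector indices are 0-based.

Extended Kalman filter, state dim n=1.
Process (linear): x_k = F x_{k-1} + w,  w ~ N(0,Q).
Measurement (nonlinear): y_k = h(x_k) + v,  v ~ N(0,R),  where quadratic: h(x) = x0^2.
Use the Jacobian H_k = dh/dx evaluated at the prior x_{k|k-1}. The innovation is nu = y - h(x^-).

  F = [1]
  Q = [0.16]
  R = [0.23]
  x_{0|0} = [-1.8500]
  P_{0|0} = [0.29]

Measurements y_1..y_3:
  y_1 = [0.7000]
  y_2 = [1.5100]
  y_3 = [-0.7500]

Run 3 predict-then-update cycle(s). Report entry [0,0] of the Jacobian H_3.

step 1: x^-=[-1.8500]  P^-=[0.4500]  H_jac=[-3.7000]  S=[6.3905]  K=[-0.2605]  nu=[-2.7225]  x^+=[-1.1407]  P^+=[0.0162]
step 2: x^-=[-1.1407]  P^-=[0.1762]  H_jac=[-2.2813]  S=[1.1470]  K=[-0.3504]  nu=[0.2089]  x^+=[-1.2139]  P^+=[0.0353]
step 3: x^-=[-1.2139]  P^-=[0.1953]  H_jac=[-2.4277]  S=[1.3813]  K=[-0.3433]  nu=[-2.2235]  x^+=[-0.4505]  P^+=[0.0325]

H_jac[0,0] = -2.4277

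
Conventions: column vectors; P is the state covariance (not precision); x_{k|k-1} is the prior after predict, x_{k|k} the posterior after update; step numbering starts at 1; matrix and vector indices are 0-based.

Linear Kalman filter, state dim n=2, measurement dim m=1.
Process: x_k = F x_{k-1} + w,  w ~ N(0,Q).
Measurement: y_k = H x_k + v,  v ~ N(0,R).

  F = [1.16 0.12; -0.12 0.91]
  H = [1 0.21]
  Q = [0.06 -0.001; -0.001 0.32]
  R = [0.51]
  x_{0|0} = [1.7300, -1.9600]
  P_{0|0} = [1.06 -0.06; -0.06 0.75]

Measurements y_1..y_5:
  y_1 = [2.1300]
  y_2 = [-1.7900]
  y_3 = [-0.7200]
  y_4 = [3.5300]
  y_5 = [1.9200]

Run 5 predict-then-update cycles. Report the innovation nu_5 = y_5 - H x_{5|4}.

innov = [0.6621]

step 1: x^-=[1.7716, -1.9912]  P^-=[1.4804 -0.1291; -0.1291 0.9694]  S=[1.9790]  K=[0.7344; 0.0376]  nu=[0.7766]  x^+=[2.3419, -1.9620]  P^+=[0.4131 -0.1838; -0.1838 0.9666]
step 2: x^-=[2.4812, -2.0664]  P^-=[0.5787 -0.1443; -0.1443 1.1666]  S=[1.0795]  K=[0.5080; 0.0932]  nu=[-3.8372]  x^+=[0.5319, -2.4242]  P^+=[0.3001 -0.1955; -0.1955 1.1572]
step 3: x^-=[0.3262, -2.2699]  P^-=[0.4261 -0.1199; -0.1199 1.3253]  S=[0.9442]  K=[0.4246; 0.1678]  nu=[-0.5695]  x^+=[0.0843, -2.3654]  P^+=[0.2559 -0.1872; -0.1872 1.2987]
step 4: x^-=[-0.1860, -2.1626]  P^-=[0.3709 -0.0897; -0.0897 1.4400]  S=[0.9067]  K=[0.3883; 0.2346]  nu=[4.1702]  x^+=[1.4331, -1.1843]  P^+=[0.2342 -0.1723; -0.1723 1.3901]
step 5: x^-=[1.5203, -1.2497]  P^-=[0.3472 -0.0612; -0.0612 1.5121]  S=[0.8982]  K=[0.3722; 0.2854]  nu=[0.6621]  x^+=[1.7668, -1.0607]  P^+=[0.2227 -0.1566; -0.1566 1.4390]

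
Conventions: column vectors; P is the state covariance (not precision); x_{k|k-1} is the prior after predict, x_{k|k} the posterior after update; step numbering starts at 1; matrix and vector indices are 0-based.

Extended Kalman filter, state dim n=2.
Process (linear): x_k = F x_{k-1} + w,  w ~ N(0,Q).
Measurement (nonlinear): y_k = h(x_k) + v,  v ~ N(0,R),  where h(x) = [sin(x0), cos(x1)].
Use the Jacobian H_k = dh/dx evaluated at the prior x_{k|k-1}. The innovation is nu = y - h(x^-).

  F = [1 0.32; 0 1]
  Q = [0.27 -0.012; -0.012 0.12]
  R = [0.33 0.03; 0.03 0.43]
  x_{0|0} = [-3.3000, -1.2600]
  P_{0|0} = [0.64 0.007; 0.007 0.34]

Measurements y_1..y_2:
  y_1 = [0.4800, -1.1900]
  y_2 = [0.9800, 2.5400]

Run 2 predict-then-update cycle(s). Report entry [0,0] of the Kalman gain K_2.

step 1: x^-=[-3.7032, -1.2600]  P^-=[0.9493 0.1038; 0.1038 0.4600]  H_jac=[-0.8464 0.0000; 0.0000 0.9521]  S=[1.0101 -0.0536; -0.0536 0.8470]  K=[-0.7919 0.0665; -0.0597 0.5133]  nu=[-0.0525, -1.4958]  x^+=[-3.7611, -2.0247]  P^+=[0.3064 0.0051; 0.0051 0.2299]
step 2: x^-=[-4.4090, -2.0247]  P^-=[0.6032 0.0667; 0.0667 0.3499]  H_jac=[-0.2988 0.0000; 0.0000 0.8988]  S=[0.3838 0.0121; 0.0121 0.7127]  K=[-0.4724 0.0921; -0.0658 0.4424]  nu=[0.0257, 2.9785]  x^+=[-4.1468, -0.7086]  P^+=[0.5126 0.0283; 0.0283 0.2095]

K[0,0] = -0.4724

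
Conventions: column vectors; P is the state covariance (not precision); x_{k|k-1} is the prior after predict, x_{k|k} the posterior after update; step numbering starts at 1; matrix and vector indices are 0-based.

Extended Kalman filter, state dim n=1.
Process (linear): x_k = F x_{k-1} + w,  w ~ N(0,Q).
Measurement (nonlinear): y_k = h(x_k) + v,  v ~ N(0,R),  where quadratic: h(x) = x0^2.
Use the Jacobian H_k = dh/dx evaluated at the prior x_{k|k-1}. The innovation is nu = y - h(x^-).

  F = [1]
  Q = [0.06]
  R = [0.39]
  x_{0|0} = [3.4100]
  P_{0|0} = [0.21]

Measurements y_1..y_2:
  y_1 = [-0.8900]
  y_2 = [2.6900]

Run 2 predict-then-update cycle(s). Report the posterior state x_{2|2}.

x_post = [1.6365]

step 1: x^-=[3.4100]  P^-=[0.2700]  H_jac=[6.8200]  S=[12.9483]  K=[0.1422]  nu=[-12.5181]  x^+=[1.6298]  P^+=[0.0081]
step 2: x^-=[1.6298]  P^-=[0.0681]  H_jac=[3.2596]  S=[1.1139]  K=[0.1994]  nu=[0.0338]  x^+=[1.6365]  P^+=[0.0239]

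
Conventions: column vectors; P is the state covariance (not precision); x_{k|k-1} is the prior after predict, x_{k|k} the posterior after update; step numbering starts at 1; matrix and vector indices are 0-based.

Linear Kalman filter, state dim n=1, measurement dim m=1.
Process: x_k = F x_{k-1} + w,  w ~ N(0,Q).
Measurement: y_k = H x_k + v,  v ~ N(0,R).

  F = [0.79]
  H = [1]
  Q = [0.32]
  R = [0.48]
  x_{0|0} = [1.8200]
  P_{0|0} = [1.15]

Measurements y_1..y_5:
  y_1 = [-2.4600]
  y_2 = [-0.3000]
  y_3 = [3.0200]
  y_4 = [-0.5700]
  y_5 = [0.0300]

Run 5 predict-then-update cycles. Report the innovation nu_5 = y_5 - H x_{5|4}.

innov = [-0.1446]

step 1: x^-=[1.4378]  P^-=[1.0377]  S=[1.5177]  K=[0.6837]  nu=[-3.8978]  x^+=[-1.2273]  P^+=[0.3282]
step 2: x^-=[-0.9695]  P^-=[0.5248]  S=[1.0048]  K=[0.5223]  nu=[0.6695]  x^+=[-0.6198]  P^+=[0.2507]
step 3: x^-=[-0.4897]  P^-=[0.4765]  S=[0.9565]  K=[0.4982]  nu=[3.5097]  x^+=[1.2587]  P^+=[0.2391]
step 4: x^-=[0.9944]  P^-=[0.4692]  S=[0.9492]  K=[0.4943]  nu=[-1.5644]  x^+=[0.2211]  P^+=[0.2373]
step 5: x^-=[0.1746]  P^-=[0.4681]  S=[0.9481]  K=[0.4937]  nu=[-0.1446]  x^+=[0.1032]  P^+=[0.2370]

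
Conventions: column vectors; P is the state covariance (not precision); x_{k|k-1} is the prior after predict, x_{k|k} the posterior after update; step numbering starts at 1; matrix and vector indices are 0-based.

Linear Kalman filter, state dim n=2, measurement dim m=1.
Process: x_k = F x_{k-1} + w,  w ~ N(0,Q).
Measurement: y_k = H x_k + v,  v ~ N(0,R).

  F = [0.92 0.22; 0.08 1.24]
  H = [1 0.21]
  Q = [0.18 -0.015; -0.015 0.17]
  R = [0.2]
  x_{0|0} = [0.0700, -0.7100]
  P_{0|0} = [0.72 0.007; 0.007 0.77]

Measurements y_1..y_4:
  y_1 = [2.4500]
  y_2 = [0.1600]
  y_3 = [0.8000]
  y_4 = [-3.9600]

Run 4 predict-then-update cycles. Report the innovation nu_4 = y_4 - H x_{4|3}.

step 1: x^-=[-0.0918, -0.8748]  P^-=[0.8295 0.2562; 0.2562 1.3599]  S=[1.1971]  K=[0.7379; 0.4526]  nu=[2.7255]  x^+=[1.9193, 0.3587]  P^+=[0.1777 -0.1436; -0.1436 1.1148]
step 2: x^-=[1.8447, 0.5983]  P^-=[0.3263 0.1359; 0.1359 1.8567]  S=[0.6652]  K=[0.5334; 0.7904]  nu=[-1.8103]  x^+=[0.8791, -0.8326]  P^+=[0.1370 -0.1446; -0.1446 1.4412]
step 3: x^-=[0.6256, -0.9621]  P^-=[0.3072 0.2208; 0.2208 2.3581]  S=[0.7039]  K=[0.5023; 1.0171]  nu=[0.3764]  x^+=[0.8147, -0.5792]  P^+=[0.1296 -0.1389; -0.1389 1.6299]
step 4: x^-=[0.6221, -0.6531]  P^-=[0.3124 0.2783; 0.2783 2.6494]  S=[0.7461]  K=[0.4970; 1.1187]  nu=[-4.4449]  x^+=[-1.5871, -5.6257]  P^+=[0.1281 -0.1365; -0.1365 1.7156]

innov = [-4.4449]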